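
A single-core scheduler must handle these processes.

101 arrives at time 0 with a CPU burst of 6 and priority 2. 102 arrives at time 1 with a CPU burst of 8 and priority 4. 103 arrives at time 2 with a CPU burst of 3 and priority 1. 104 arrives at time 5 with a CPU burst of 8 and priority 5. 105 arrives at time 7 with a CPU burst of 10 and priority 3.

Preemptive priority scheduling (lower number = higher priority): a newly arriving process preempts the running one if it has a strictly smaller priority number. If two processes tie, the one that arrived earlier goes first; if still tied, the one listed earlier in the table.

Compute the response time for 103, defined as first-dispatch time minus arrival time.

0

Schedule: | 101 0-2 | 103 2-5 | 101 5-9 | 105 9-19 | 102 19-27 | 104 27-35 |
Completion: 101=9  102=27  103=5  104=35  105=19
Turnaround (C−A): 101=9  102=26  103=3  104=30  105=12
Response(103) = first start − arrival = 2 − 2 = 0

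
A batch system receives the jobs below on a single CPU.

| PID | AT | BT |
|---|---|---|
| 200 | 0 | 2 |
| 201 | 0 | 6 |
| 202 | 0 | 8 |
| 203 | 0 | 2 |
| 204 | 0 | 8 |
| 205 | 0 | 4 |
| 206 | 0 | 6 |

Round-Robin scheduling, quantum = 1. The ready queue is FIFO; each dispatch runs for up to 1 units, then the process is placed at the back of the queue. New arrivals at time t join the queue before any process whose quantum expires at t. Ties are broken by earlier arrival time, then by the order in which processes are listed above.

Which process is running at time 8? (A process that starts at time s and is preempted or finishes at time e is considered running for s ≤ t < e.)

201

Schedule: | 200 0-1 | 201 1-2 | 202 2-3 | 203 3-4 | 204 4-5 | 205 5-6 | 206 6-7 | 200 7-8 | 201 8-9 | 202 9-10 | 203 10-11 | 204 11-12 | 205 12-13 | 206 13-14 | 201 14-15 | 202 15-16 | 204 16-17 | 205 17-18 | 206 18-19 | 201 19-20 | 202 20-21 | 204 21-22 | 205 22-23 | 206 23-24 | 201 24-25 | 202 25-26 | 204 26-27 | 206 27-28 | 201 28-29 | 202 29-30 | 204 30-31 | 206 31-32 | 202 32-33 | 204 33-34 | 202 34-35 | 204 35-36 |
Completion: 200=8  201=29  202=35  203=11  204=36  205=23  206=32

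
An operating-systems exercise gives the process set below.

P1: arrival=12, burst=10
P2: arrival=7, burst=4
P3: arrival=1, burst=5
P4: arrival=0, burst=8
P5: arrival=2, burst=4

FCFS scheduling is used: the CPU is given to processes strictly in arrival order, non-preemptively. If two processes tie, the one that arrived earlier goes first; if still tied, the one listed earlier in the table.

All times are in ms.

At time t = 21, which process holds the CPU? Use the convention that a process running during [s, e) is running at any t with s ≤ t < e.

Timeline: | P4 0-8 | P3 8-13 | P5 13-17 | P2 17-21 | P1 21-31 |
Completion: P1=31  P2=21  P3=13  P4=8  P5=17
Turnaround (C−A): P1=19  P2=14  P3=12  P4=8  P5=15

P1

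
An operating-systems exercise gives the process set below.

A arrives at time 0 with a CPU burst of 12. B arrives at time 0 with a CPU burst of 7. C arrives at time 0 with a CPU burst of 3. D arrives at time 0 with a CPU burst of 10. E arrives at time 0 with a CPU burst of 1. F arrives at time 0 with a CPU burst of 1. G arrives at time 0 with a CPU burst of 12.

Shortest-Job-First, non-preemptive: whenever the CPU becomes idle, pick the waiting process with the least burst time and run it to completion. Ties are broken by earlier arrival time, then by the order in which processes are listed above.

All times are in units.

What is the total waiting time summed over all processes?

76

Gantt: | E 0-1 | F 1-2 | C 2-5 | B 5-12 | D 12-22 | A 22-34 | G 34-46 |
Completion: A=34  B=12  C=5  D=22  E=1  F=2  G=46
Turnaround (C−A): A=34  B=12  C=5  D=22  E=1  F=2  G=46
Waiting = turnaround − burst: A=22, B=5, C=2, D=12, E=0, F=1, G=34
Total waiting = 22 + 5 + 2 + 12 + 0 + 1 + 34 = 76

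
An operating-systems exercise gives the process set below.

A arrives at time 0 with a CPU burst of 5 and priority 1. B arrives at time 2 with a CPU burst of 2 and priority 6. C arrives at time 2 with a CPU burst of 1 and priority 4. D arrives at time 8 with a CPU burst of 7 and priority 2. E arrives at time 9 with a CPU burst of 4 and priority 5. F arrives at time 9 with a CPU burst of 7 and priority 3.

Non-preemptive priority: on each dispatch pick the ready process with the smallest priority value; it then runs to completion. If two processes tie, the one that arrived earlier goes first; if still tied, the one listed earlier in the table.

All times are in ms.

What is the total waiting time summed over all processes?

Schedule: | A 0-5 | C 5-6 | B 6-8 | D 8-15 | F 15-22 | E 22-26 |
Completion: A=5  B=8  C=6  D=15  E=26  F=22
Turnaround (C−A): A=5  B=6  C=4  D=7  E=17  F=13
Waiting = turnaround − burst: A=0, B=4, C=3, D=0, E=13, F=6
Total waiting = 0 + 4 + 3 + 0 + 13 + 6 = 26

26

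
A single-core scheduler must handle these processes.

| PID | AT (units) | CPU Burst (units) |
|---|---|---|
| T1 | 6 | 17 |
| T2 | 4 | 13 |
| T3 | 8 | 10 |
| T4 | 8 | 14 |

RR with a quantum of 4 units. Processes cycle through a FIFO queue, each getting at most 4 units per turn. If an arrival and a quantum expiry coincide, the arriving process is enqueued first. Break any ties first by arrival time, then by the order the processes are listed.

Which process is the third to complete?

T4

Gantt: | idle 0-4 | T2 4-8 | T1 8-12 | T3 12-16 | T4 16-20 | T2 20-24 | T1 24-28 | T3 28-32 | T4 32-36 | T2 36-40 | T1 40-44 | T3 44-46 | T4 46-50 | T2 50-51 | T1 51-55 | T4 55-57 | T1 57-58 |
Completion: T1=58  T2=51  T3=46  T4=57
Turnaround (C−A): T1=52  T2=47  T3=38  T4=49
Finish order: T3 → T2 → T4 → T1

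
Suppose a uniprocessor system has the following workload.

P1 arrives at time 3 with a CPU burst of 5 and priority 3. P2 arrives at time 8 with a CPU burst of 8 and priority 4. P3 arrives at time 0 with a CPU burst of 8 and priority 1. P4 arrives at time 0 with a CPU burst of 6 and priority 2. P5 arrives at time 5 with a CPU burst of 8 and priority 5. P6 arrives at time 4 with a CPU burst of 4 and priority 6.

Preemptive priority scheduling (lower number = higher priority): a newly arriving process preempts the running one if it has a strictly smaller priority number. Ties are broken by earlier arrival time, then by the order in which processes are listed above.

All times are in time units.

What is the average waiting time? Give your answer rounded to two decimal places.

13.83

Timeline: | P3 0-8 | P4 8-14 | P1 14-19 | P2 19-27 | P5 27-35 | P6 35-39 |
Completion: P1=19  P2=27  P3=8  P4=14  P5=35  P6=39
Turnaround (C−A): P1=16  P2=19  P3=8  P4=14  P5=30  P6=35
Waiting times: P1=11, P2=11, P3=0, P4=8, P5=22, P6=31
Average waiting = (11+11+0+8+22+31) / 6 = 83/6 = 13.83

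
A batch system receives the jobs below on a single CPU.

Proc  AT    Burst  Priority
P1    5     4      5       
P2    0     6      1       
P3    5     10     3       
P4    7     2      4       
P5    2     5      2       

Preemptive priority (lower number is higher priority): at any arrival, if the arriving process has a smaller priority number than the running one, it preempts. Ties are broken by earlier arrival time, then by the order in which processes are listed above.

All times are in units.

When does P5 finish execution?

11

Gantt: | P2 0-6 | P5 6-11 | P3 11-21 | P4 21-23 | P1 23-27 |
Completion: P1=27  P2=6  P3=21  P4=23  P5=11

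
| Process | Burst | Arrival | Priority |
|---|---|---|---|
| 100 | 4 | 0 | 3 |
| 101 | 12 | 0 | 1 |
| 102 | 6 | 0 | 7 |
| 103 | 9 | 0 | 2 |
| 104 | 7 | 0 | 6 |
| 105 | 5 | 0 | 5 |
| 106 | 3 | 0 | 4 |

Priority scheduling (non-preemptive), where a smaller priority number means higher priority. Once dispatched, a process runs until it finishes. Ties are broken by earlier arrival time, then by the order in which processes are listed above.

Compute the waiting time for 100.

21

Schedule: | 101 0-12 | 103 12-21 | 100 21-25 | 106 25-28 | 105 28-33 | 104 33-40 | 102 40-46 |
Completion: 100=25  101=12  102=46  103=21  104=40  105=33  106=28
Waiting(100) = turnaround − burst = 25 − 4 = 21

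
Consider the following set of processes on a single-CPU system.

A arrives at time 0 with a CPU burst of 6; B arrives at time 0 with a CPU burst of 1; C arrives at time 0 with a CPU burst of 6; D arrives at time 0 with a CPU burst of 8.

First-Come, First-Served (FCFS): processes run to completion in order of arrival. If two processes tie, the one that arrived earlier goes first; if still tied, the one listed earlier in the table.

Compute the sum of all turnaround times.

47

Schedule: | A 0-6 | B 6-7 | C 7-13 | D 13-21 |
Completion: A=6  B=7  C=13  D=21
Turnaround (C−A): A=6  B=7  C=13  D=21
Turnaround = completion − arrival: A=6, B=7, C=13, D=21
Total turnaround = 6 + 7 + 13 + 21 = 47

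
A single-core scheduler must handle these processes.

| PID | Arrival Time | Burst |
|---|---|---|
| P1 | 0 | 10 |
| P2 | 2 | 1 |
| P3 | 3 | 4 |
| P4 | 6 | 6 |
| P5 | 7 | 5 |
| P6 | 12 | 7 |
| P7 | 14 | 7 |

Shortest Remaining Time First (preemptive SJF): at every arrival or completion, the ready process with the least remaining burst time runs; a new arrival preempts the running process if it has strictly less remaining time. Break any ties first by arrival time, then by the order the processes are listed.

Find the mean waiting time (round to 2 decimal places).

Gantt: | P1 0-2 | P2 2-3 | P3 3-7 | P5 7-12 | P4 12-18 | P6 18-25 | P7 25-32 | P1 32-40 |
Completion: P1=40  P2=3  P3=7  P4=18  P5=12  P6=25  P7=32
Turnaround (C−A): P1=40  P2=1  P3=4  P4=12  P5=5  P6=13  P7=18
Waiting times: P1=30, P2=0, P3=0, P4=6, P5=0, P6=6, P7=11
Average waiting = (30+0+0+6+0+6+11) / 7 = 53/7 = 7.57

7.57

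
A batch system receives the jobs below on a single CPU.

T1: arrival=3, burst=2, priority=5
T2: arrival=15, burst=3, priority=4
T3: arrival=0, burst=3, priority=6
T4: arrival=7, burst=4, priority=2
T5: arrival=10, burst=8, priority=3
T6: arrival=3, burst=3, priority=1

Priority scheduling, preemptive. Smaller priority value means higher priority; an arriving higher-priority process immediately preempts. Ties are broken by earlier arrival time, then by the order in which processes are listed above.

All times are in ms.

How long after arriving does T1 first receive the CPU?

3

Timeline: | T3 0-3 | T6 3-6 | T1 6-7 | T4 7-11 | T5 11-19 | T2 19-22 | T1 22-23 |
Completion: T1=23  T2=22  T3=3  T4=11  T5=19  T6=6
Response(T1) = first start − arrival = 6 − 3 = 3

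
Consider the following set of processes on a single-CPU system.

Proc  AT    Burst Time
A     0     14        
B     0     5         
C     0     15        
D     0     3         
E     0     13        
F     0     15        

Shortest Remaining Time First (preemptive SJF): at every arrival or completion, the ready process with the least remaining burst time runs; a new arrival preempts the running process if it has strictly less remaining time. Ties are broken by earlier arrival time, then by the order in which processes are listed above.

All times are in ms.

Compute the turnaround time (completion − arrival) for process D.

Timeline: | D 0-3 | B 3-8 | E 8-21 | A 21-35 | C 35-50 | F 50-65 |
Completion: A=35  B=8  C=50  D=3  E=21  F=65
Turnaround (C−A): A=35  B=8  C=50  D=3  E=21  F=65
Turnaround(D) = completion − arrival = 3 − 0 = 3

3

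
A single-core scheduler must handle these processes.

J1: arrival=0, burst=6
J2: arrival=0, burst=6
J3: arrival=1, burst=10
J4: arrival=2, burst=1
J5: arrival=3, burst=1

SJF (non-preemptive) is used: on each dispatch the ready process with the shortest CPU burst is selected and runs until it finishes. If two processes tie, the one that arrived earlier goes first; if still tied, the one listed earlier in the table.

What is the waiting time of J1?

0

Timeline: | J1 0-6 | J4 6-7 | J5 7-8 | J2 8-14 | J3 14-24 |
Completion: J1=6  J2=14  J3=24  J4=7  J5=8
Turnaround (C−A): J1=6  J2=14  J3=23  J4=5  J5=5
Waiting(J1) = turnaround − burst = 6 − 6 = 0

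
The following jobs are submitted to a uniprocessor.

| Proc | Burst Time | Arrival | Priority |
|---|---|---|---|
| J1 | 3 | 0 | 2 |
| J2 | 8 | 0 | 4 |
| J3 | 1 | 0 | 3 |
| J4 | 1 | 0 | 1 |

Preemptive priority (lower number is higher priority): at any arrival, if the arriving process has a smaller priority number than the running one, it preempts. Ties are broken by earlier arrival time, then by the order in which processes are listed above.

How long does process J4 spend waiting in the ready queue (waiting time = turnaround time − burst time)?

0

Schedule: | J4 0-1 | J1 1-4 | J3 4-5 | J2 5-13 |
Completion: J1=4  J2=13  J3=5  J4=1
Turnaround (C−A): J1=4  J2=13  J3=5  J4=1
Waiting(J4) = turnaround − burst = 1 − 1 = 0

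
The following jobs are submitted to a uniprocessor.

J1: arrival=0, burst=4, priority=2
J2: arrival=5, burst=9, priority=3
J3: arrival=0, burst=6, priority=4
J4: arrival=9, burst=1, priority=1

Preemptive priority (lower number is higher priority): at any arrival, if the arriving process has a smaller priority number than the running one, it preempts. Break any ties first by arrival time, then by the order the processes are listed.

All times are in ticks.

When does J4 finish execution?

Gantt: | J1 0-4 | J3 4-5 | J2 5-9 | J4 9-10 | J2 10-15 | J3 15-20 |
Completion: J1=4  J2=15  J3=20  J4=10
Turnaround (C−A): J1=4  J2=10  J3=20  J4=1

10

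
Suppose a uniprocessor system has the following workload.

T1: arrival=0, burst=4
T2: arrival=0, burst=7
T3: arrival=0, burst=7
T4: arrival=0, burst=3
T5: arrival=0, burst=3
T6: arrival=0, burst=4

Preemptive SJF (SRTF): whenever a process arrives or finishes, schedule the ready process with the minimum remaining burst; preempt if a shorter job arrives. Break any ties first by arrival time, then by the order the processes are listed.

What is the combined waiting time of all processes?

54

Timeline: | T4 0-3 | T5 3-6 | T1 6-10 | T6 10-14 | T2 14-21 | T3 21-28 |
Completion: T1=10  T2=21  T3=28  T4=3  T5=6  T6=14
Waiting = turnaround − burst: T1=6, T2=14, T3=21, T4=0, T5=3, T6=10
Total waiting = 6 + 14 + 21 + 0 + 3 + 10 = 54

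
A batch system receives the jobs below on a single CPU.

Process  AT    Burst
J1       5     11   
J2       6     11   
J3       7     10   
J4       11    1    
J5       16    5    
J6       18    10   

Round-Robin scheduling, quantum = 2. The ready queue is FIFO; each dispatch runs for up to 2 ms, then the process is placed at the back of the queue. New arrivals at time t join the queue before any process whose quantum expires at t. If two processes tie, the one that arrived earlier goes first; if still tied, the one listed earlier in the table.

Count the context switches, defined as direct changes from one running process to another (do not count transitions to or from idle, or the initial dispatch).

24

Gantt: | idle 0-5 | J1 5-7 | J2 7-9 | J3 9-11 | J1 11-13 | J2 13-15 | J4 15-16 | J3 16-18 | J1 18-20 | J2 20-22 | J5 22-24 | J6 24-26 | J3 26-28 | J1 28-30 | J2 30-32 | J5 32-34 | J6 34-36 | J3 36-38 | J1 38-40 | J2 40-42 | J5 42-43 | J6 43-45 | J3 45-47 | J1 47-48 | J2 48-49 | J6 49-53 |
Completion: J1=48  J2=49  J3=47  J4=16  J5=43  J6=53
Turnaround (C−A): J1=43  J2=43  J3=40  J4=5  J5=27  J6=35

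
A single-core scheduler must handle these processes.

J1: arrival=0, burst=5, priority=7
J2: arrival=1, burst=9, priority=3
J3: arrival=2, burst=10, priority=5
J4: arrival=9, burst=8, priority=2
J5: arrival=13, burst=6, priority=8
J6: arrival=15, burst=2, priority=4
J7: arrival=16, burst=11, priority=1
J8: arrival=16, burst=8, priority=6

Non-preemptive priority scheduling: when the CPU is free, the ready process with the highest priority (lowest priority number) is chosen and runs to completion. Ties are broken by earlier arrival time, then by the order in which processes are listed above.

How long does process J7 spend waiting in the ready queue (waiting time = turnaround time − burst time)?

6

Timeline: | J1 0-5 | J2 5-14 | J4 14-22 | J7 22-33 | J6 33-35 | J3 35-45 | J8 45-53 | J5 53-59 |
Completion: J1=5  J2=14  J3=45  J4=22  J5=59  J6=35  J7=33  J8=53
Turnaround (C−A): J1=5  J2=13  J3=43  J4=13  J5=46  J6=20  J7=17  J8=37
Waiting(J7) = turnaround − burst = 17 − 11 = 6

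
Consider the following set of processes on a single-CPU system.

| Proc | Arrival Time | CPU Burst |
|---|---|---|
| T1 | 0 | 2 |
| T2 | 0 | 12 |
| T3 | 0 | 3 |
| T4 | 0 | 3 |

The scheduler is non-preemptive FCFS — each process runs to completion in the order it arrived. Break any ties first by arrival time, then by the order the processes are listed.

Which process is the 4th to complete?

T4

Timeline: | T1 0-2 | T2 2-14 | T3 14-17 | T4 17-20 |
Completion: T1=2  T2=14  T3=17  T4=20
Turnaround (C−A): T1=2  T2=14  T3=17  T4=20
Finish order: T1 → T2 → T3 → T4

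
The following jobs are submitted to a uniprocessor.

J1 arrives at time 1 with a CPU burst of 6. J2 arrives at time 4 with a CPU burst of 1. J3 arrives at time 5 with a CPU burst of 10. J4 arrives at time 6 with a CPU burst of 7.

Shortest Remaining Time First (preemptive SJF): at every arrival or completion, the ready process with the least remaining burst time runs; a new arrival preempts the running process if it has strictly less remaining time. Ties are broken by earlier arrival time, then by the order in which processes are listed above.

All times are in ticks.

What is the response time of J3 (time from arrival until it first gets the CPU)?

10

Gantt: | idle 0-1 | J1 1-4 | J2 4-5 | J1 5-8 | J4 8-15 | J3 15-25 |
Completion: J1=8  J2=5  J3=25  J4=15
Turnaround (C−A): J1=7  J2=1  J3=20  J4=9
Response(J3) = first start − arrival = 15 − 5 = 10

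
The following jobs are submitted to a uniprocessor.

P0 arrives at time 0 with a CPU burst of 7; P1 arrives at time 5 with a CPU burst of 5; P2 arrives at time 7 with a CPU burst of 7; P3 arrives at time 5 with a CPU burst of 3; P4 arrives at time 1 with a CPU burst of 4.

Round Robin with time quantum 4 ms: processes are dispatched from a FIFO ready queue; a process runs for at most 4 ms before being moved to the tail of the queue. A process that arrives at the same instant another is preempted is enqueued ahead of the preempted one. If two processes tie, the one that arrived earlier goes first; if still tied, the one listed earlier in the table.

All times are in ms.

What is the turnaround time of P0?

Schedule: | P0 0-4 | P4 4-8 | P0 8-11 | P1 11-15 | P3 15-18 | P2 18-22 | P1 22-23 | P2 23-26 |
Completion: P0=11  P1=23  P2=26  P3=18  P4=8
Turnaround (C−A): P0=11  P1=18  P2=19  P3=13  P4=7
Turnaround(P0) = completion − arrival = 11 − 0 = 11

11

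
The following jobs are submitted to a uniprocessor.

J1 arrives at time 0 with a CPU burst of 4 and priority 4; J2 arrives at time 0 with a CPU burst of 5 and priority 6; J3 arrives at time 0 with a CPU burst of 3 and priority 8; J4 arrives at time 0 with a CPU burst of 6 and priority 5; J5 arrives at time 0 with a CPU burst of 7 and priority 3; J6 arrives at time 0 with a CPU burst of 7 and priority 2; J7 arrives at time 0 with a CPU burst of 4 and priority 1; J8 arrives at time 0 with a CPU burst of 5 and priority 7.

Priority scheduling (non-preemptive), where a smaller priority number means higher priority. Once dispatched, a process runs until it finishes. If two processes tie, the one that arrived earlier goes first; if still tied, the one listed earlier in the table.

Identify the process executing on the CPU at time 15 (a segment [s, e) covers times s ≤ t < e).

J5

Gantt: | J7 0-4 | J6 4-11 | J5 11-18 | J1 18-22 | J4 22-28 | J2 28-33 | J8 33-38 | J3 38-41 |
Completion: J1=22  J2=33  J3=41  J4=28  J5=18  J6=11  J7=4  J8=38
Turnaround (C−A): J1=22  J2=33  J3=41  J4=28  J5=18  J6=11  J7=4  J8=38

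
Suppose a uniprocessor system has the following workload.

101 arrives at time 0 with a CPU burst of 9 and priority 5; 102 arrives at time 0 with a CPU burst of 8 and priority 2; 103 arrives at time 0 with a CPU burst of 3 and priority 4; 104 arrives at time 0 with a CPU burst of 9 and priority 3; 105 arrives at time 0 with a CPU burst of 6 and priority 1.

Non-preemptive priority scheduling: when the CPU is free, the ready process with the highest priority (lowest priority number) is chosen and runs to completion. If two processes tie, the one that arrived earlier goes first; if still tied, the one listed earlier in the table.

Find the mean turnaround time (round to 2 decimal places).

Gantt: | 105 0-6 | 102 6-14 | 104 14-23 | 103 23-26 | 101 26-35 |
Completion: 101=35  102=14  103=26  104=23  105=6
Turnaround times: 101=35, 102=14, 103=26, 104=23, 105=6
Average turnaround = (35+14+26+23+6) / 5 = 104/5 = 20.80

20.80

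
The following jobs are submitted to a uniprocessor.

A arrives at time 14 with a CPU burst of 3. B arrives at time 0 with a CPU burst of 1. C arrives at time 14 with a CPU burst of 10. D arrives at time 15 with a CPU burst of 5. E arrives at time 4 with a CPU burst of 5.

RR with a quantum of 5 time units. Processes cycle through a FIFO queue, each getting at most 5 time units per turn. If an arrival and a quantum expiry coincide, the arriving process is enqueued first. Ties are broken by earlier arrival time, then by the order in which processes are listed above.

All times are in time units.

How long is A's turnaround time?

Schedule: | B 0-1 | idle 1-4 | E 4-9 | idle 9-14 | A 14-17 | C 17-22 | D 22-27 | C 27-32 |
Completion: A=17  B=1  C=32  D=27  E=9
Turnaround(A) = completion − arrival = 17 − 14 = 3

3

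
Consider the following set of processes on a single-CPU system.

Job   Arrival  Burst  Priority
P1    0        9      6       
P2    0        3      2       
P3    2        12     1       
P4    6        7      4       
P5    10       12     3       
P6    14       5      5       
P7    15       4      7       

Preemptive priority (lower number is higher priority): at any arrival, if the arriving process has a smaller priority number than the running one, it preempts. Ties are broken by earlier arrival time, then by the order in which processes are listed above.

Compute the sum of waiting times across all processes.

130

Gantt: | P2 0-2 | P3 2-14 | P2 14-15 | P5 15-27 | P4 27-34 | P6 34-39 | P1 39-48 | P7 48-52 |
Completion: P1=48  P2=15  P3=14  P4=34  P5=27  P6=39  P7=52
Waiting = turnaround − burst: P1=39, P2=12, P3=0, P4=21, P5=5, P6=20, P7=33
Total waiting = 39 + 12 + 0 + 21 + 5 + 20 + 33 = 130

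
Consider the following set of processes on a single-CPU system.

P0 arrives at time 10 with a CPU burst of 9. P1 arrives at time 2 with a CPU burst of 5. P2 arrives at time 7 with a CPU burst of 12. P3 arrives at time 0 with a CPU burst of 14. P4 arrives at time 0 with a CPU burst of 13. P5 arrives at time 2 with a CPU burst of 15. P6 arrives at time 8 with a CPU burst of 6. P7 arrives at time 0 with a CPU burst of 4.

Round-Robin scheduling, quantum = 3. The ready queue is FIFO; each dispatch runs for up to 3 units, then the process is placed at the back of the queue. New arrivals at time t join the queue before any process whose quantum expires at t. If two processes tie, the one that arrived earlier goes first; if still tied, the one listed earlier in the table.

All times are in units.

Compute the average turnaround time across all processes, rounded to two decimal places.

Schedule: | P3 0-3 | P4 3-6 | P7 6-9 | P1 9-12 | P5 12-15 | P3 15-18 | P4 18-21 | P2 21-24 | P6 24-27 | P7 27-28 | P0 28-31 | P1 31-33 | P5 33-36 | P3 36-39 | P4 39-42 | P2 42-45 | P6 45-48 | P0 48-51 | P5 51-54 | P3 54-57 | P4 57-60 | P2 60-63 | P0 63-66 | P5 66-69 | P3 69-71 | P4 71-72 | P2 72-75 | P5 75-78 |
Completion: P0=66  P1=33  P2=75  P3=71  P4=72  P5=78  P6=48  P7=28
Turnaround (C−A): P0=56  P1=31  P2=68  P3=71  P4=72  P5=76  P6=40  P7=28
Turnaround times: P0=56, P1=31, P2=68, P3=71, P4=72, P5=76, P6=40, P7=28
Average turnaround = (56+31+68+71+72+76+40+28) / 8 = 442/8 = 55.25

55.25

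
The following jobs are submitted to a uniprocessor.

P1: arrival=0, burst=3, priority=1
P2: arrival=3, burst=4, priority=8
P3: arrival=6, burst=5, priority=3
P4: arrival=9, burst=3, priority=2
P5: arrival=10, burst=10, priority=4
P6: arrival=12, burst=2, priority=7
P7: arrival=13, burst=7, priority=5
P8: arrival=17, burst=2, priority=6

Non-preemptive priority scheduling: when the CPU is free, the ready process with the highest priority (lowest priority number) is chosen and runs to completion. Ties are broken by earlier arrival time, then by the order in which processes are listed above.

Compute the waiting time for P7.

Gantt: | P1 0-3 | P2 3-7 | P3 7-12 | P4 12-15 | P5 15-25 | P7 25-32 | P8 32-34 | P6 34-36 |
Completion: P1=3  P2=7  P3=12  P4=15  P5=25  P6=36  P7=32  P8=34
Waiting(P7) = turnaround − burst = 19 − 7 = 12

12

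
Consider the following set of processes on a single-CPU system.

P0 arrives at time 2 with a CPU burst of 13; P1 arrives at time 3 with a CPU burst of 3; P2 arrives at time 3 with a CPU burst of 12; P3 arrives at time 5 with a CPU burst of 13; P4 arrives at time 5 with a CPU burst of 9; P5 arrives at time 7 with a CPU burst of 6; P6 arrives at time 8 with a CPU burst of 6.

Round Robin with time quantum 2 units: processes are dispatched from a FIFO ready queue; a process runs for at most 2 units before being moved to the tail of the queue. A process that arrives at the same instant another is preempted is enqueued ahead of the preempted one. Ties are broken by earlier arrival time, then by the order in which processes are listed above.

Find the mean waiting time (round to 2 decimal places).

35.29

Gantt: | idle 0-2 | P0 2-4 | P1 4-6 | P2 6-8 | P0 8-10 | P3 10-12 | P4 12-14 | P1 14-15 | P5 15-17 | P6 17-19 | P2 19-21 | P0 21-23 | P3 23-25 | P4 25-27 | P5 27-29 | P6 29-31 | P2 31-33 | P0 33-35 | P3 35-37 | P4 37-39 | P5 39-41 | P6 41-43 | P2 43-45 | P0 45-47 | P3 47-49 | P4 49-51 | P2 51-53 | P0 53-55 | P3 55-57 | P4 57-58 | P2 58-60 | P0 60-61 | P3 61-64 |
Completion: P0=61  P1=15  P2=60  P3=64  P4=58  P5=41  P6=43
Waiting times: P0=46, P1=9, P2=45, P3=46, P4=44, P5=28, P6=29
Average waiting = (46+9+45+46+44+28+29) / 7 = 247/7 = 35.29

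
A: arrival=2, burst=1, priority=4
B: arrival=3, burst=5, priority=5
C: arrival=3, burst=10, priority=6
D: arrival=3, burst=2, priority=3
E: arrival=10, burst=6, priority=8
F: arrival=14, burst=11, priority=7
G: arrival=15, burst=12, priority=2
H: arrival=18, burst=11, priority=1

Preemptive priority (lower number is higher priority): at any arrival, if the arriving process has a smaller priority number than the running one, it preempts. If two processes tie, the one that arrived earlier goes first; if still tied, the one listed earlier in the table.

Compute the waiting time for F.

Schedule: | idle 0-2 | A 2-3 | D 3-5 | B 5-10 | C 10-15 | G 15-18 | H 18-29 | G 29-38 | C 38-43 | F 43-54 | E 54-60 |
Completion: A=3  B=10  C=43  D=5  E=60  F=54  G=38  H=29
Turnaround (C−A): A=1  B=7  C=40  D=2  E=50  F=40  G=23  H=11
Waiting(F) = turnaround − burst = 40 − 11 = 29

29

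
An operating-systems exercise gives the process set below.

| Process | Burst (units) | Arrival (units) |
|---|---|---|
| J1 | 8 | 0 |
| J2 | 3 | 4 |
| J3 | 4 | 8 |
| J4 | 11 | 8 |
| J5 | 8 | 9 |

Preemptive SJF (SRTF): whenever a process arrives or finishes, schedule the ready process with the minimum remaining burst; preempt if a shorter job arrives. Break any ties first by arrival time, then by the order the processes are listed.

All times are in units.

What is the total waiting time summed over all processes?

Timeline: | J1 0-4 | J2 4-7 | J1 7-11 | J3 11-15 | J5 15-23 | J4 23-34 |
Completion: J1=11  J2=7  J3=15  J4=34  J5=23
Waiting = turnaround − burst: J1=3, J2=0, J3=3, J4=15, J5=6
Total waiting = 3 + 0 + 3 + 15 + 6 = 27

27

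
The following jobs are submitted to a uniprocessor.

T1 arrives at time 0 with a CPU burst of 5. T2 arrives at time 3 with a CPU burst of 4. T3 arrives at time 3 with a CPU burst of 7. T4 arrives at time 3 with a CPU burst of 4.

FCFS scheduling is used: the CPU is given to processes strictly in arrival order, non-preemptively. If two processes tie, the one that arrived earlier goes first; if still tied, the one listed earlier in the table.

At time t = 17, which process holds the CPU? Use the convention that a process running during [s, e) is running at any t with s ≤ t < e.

Schedule: | T1 0-5 | T2 5-9 | T3 9-16 | T4 16-20 |
Completion: T1=5  T2=9  T3=16  T4=20
Turnaround (C−A): T1=5  T2=6  T3=13  T4=17

T4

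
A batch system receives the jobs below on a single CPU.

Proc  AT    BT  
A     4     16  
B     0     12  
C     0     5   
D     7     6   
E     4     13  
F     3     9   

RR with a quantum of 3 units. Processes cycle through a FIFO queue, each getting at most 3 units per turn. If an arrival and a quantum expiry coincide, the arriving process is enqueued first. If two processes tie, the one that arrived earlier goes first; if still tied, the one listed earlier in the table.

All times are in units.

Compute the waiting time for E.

43

Schedule: | B 0-3 | C 3-6 | F 6-9 | B 9-12 | A 12-15 | E 15-18 | C 18-20 | D 20-23 | F 23-26 | B 26-29 | A 29-32 | E 32-35 | D 35-38 | F 38-41 | B 41-44 | A 44-47 | E 47-50 | A 50-53 | E 53-56 | A 56-59 | E 59-60 | A 60-61 |
Completion: A=61  B=44  C=20  D=38  E=60  F=41
Waiting(E) = turnaround − burst = 56 − 13 = 43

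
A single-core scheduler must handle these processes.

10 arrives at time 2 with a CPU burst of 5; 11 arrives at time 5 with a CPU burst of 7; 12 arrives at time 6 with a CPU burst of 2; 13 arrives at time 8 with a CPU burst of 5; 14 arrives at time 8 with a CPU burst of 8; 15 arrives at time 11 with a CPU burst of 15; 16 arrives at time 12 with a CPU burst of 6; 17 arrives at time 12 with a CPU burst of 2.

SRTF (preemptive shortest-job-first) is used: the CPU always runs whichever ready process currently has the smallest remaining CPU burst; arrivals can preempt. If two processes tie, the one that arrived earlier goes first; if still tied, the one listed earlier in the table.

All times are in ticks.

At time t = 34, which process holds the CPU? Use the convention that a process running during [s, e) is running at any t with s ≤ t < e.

14

Schedule: | idle 0-2 | 10 2-7 | 12 7-9 | 13 9-14 | 17 14-16 | 16 16-22 | 11 22-29 | 14 29-37 | 15 37-52 |
Completion: 10=7  11=29  12=9  13=14  14=37  15=52  16=22  17=16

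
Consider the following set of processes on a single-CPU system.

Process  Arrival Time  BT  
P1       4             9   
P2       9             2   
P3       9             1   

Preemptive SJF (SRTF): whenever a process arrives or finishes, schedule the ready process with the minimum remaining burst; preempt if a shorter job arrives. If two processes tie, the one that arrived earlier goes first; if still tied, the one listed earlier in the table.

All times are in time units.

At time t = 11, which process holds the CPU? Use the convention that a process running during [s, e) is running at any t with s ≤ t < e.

P2

Schedule: | idle 0-4 | P1 4-9 | P3 9-10 | P2 10-12 | P1 12-16 |
Completion: P1=16  P2=12  P3=10
Turnaround (C−A): P1=12  P2=3  P3=1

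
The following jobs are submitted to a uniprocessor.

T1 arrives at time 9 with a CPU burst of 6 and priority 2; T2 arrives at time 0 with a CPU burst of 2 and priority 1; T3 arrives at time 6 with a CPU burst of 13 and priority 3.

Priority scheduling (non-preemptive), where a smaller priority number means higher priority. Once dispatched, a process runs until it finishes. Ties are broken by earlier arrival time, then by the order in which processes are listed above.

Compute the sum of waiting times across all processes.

Gantt: | T2 0-2 | idle 2-6 | T3 6-19 | T1 19-25 |
Completion: T1=25  T2=2  T3=19
Turnaround (C−A): T1=16  T2=2  T3=13
Waiting = turnaround − burst: T1=10, T2=0, T3=0
Total waiting = 10 + 0 + 0 = 10

10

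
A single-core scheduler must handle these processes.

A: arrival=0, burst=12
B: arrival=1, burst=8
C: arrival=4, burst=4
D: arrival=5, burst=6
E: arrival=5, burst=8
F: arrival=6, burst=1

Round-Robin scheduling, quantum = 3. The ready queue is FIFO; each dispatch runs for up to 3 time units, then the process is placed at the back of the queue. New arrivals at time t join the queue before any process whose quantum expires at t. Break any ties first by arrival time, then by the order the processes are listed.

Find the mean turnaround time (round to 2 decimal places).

27.17

Schedule: | A 0-3 | B 3-6 | A 6-9 | C 9-12 | D 12-15 | E 15-18 | F 18-19 | B 19-22 | A 22-25 | C 25-26 | D 26-29 | E 29-32 | B 32-34 | A 34-37 | E 37-39 |
Completion: A=37  B=34  C=26  D=29  E=39  F=19
Turnaround (C−A): A=37  B=33  C=22  D=24  E=34  F=13
Turnaround times: A=37, B=33, C=22, D=24, E=34, F=13
Average turnaround = (37+33+22+24+34+13) / 6 = 163/6 = 27.17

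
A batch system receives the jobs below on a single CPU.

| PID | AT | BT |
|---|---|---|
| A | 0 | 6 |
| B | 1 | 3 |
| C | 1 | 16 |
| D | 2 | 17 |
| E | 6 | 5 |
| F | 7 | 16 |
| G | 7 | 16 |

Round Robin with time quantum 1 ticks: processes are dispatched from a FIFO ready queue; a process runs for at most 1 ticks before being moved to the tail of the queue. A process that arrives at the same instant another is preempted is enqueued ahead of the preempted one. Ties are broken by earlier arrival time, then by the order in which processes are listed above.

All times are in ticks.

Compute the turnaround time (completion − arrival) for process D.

75

Gantt: | A 0-1 | B 1-2 | C 2-3 | A 3-4 | D 4-5 | B 5-6 | C 6-7 | A 7-8 | D 8-9 | E 9-10 | B 10-11 | F 11-12 | G 12-13 | C 13-14 | A 14-15 | D 15-16 | E 16-17 | F 17-18 | G 18-19 | C 19-20 | A 20-21 | D 21-22 | E 22-23 | F 23-24 | G 24-25 | C 25-26 | A 26-27 | D 27-28 | E 28-29 | F 29-30 | G 30-31 | C 31-32 | D 32-33 | E 33-34 | F 34-35 | G 35-36 | C 36-37 | D 37-38 | F 38-39 | G 39-40 | C 40-41 | D 41-42 | F 42-43 | G 43-44 | C 44-45 | D 45-46 | F 46-47 | G 47-48 | C 48-49 | D 49-50 | F 50-51 | G 51-52 | C 52-53 | D 53-54 | F 54-55 | G 55-56 | C 56-57 | D 57-58 | F 58-59 | G 59-60 | C 60-61 | D 61-62 | F 62-63 | G 63-64 | C 64-65 | D 65-66 | F 66-67 | G 67-68 | C 68-69 | D 69-70 | F 70-71 | G 71-72 | C 72-73 | D 73-74 | F 74-75 | G 75-76 | D 76-77 | F 77-78 | G 78-79 |
Completion: A=27  B=11  C=73  D=77  E=34  F=78  G=79
Turnaround (C−A): A=27  B=10  C=72  D=75  E=28  F=71  G=72
Turnaround(D) = completion − arrival = 77 − 2 = 75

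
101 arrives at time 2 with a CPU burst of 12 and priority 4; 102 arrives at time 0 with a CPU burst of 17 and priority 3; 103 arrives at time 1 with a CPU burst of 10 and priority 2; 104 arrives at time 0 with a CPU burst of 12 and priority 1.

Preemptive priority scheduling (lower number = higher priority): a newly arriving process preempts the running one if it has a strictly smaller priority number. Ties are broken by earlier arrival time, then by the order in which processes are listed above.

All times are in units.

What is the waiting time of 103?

11

Schedule: | 104 0-12 | 103 12-22 | 102 22-39 | 101 39-51 |
Completion: 101=51  102=39  103=22  104=12
Waiting(103) = turnaround − burst = 21 − 10 = 11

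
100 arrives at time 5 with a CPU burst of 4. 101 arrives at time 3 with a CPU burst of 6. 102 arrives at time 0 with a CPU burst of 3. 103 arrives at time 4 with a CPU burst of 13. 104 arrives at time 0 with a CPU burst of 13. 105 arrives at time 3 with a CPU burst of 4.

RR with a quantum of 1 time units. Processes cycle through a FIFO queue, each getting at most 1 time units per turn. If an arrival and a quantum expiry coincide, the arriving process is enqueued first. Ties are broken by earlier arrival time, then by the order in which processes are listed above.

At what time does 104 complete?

Gantt: | 102 0-1 | 104 1-2 | 102 2-3 | 104 3-4 | 101 4-5 | 105 5-6 | 102 6-7 | 103 7-8 | 104 8-9 | 100 9-10 | 101 10-11 | 105 11-12 | 103 12-13 | 104 13-14 | 100 14-15 | 101 15-16 | 105 16-17 | 103 17-18 | 104 18-19 | 100 19-20 | 101 20-21 | 105 21-22 | 103 22-23 | 104 23-24 | 100 24-25 | 101 25-26 | 103 26-27 | 104 27-28 | 101 28-29 | 103 29-30 | 104 30-31 | 103 31-32 | 104 32-33 | 103 33-34 | 104 34-35 | 103 35-36 | 104 36-37 | 103 37-38 | 104 38-39 | 103 39-40 | 104 40-41 | 103 41-43 |
Completion: 100=25  101=29  102=7  103=43  104=41  105=22

41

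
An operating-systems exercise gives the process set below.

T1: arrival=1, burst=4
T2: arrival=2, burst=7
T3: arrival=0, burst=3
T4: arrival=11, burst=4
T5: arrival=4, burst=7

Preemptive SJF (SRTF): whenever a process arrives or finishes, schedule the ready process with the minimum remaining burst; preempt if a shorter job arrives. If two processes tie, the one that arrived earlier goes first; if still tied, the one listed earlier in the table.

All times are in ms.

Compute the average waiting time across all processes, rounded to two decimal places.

4.80

Gantt: | T3 0-3 | T1 3-7 | T2 7-14 | T4 14-18 | T5 18-25 |
Completion: T1=7  T2=14  T3=3  T4=18  T5=25
Waiting times: T1=2, T2=5, T3=0, T4=3, T5=14
Average waiting = (2+5+0+3+14) / 5 = 24/5 = 4.80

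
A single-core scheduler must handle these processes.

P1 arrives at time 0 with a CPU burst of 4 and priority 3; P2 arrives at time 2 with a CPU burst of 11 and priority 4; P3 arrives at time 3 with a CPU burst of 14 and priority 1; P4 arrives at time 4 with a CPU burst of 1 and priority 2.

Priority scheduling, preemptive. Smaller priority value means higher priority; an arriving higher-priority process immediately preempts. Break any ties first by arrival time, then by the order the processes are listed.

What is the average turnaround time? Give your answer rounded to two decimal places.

18.75

Schedule: | P1 0-3 | P3 3-17 | P4 17-18 | P1 18-19 | P2 19-30 |
Completion: P1=19  P2=30  P3=17  P4=18
Turnaround (C−A): P1=19  P2=28  P3=14  P4=14
Turnaround times: P1=19, P2=28, P3=14, P4=14
Average turnaround = (19+28+14+14) / 4 = 75/4 = 18.75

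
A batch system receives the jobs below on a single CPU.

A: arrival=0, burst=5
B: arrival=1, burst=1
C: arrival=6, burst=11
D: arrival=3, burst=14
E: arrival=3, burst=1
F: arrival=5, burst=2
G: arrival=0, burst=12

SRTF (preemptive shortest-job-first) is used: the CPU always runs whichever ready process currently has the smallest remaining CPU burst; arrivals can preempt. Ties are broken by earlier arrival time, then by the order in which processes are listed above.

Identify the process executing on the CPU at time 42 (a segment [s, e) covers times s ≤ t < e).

D

Schedule: | A 0-1 | B 1-2 | A 2-3 | E 3-4 | A 4-7 | F 7-9 | C 9-20 | G 20-32 | D 32-46 |
Completion: A=7  B=2  C=20  D=46  E=4  F=9  G=32
Turnaround (C−A): A=7  B=1  C=14  D=43  E=1  F=4  G=32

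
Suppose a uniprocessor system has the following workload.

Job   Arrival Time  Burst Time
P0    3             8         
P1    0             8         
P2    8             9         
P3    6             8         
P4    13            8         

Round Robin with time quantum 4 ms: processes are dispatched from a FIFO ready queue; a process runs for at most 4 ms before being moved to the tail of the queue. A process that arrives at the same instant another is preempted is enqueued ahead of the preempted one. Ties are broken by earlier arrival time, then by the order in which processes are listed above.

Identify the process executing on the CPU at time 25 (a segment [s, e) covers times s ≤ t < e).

P4

Timeline: | P1 0-4 | P0 4-8 | P1 8-12 | P3 12-16 | P2 16-20 | P0 20-24 | P4 24-28 | P3 28-32 | P2 32-36 | P4 36-40 | P2 40-41 |
Completion: P0=24  P1=12  P2=41  P3=32  P4=40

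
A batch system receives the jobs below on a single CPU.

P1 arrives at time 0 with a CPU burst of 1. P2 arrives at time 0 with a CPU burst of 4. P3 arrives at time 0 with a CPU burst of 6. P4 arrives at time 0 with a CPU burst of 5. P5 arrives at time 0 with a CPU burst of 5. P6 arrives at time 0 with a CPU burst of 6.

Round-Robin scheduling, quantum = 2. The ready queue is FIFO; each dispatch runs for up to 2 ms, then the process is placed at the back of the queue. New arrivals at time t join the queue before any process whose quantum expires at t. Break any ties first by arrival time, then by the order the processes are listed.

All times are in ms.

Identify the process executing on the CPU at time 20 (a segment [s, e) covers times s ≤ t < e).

P6

Schedule: | P1 0-1 | P2 1-3 | P3 3-5 | P4 5-7 | P5 7-9 | P6 9-11 | P2 11-13 | P3 13-15 | P4 15-17 | P5 17-19 | P6 19-21 | P3 21-23 | P4 23-24 | P5 24-25 | P6 25-27 |
Completion: P1=1  P2=13  P3=23  P4=24  P5=25  P6=27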